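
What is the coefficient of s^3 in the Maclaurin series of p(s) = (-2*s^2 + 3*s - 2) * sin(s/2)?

-23/24

Distribute the polynomial across the series and collect like powers.
[s^0] = 0;  [s^1] = -1;  [s^2] = 3/2;  [s^3] = -23/24.
So c_3 = p′′′(0)/3! = -23/24.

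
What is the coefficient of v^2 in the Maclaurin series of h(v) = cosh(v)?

1/2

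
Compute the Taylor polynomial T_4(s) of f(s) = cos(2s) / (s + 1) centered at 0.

-s^4/3 + s^3 - s^2 - s + 1

Use 1/(1 - r) = Σ r^k on the denominator, then take the Cauchy product.
f(0) = 1
f′(0) = -1
f′′(0) = -2
f′′′(0) = 6
f^(4)(0) = -8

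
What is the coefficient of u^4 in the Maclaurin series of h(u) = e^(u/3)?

h(0) = 1
h′(0) = 1/3
h′′(0) = 1/9
h′′′(0) = 1/27
h^(4)(0) = 1/81
Then c_k = h^(k)(0)/k! gives each Taylor coefficient.

1/1944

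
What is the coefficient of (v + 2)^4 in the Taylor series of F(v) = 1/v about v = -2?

F(-2) = -1/2
F′(-2) = -1/4
F′′(-2) = -1/4
F′′′(-2) = -3/8
F^(4)(-2) = -3/4

-1/32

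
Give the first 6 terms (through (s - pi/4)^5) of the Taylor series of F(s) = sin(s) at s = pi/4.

Differentiate repeatedly and evaluate at the center.
F(pi/4) = sqrt(2)/2
F′(pi/4) = sqrt(2)/2
F′′(pi/4) = -sqrt(2)/2
F′′′(pi/4) = -sqrt(2)/2
F^(4)(pi/4) = sqrt(2)/2
F^(5)(pi/4) = sqrt(2)/2

sqrt(2)*(s - pi/4)^5/240 + sqrt(2)*(s - pi/4)^4/48 - sqrt(2)*(s - pi/4)^3/12 - sqrt(2)*(s - pi/4)^2/4 + sqrt(2)*(s - pi/4)/2 + sqrt(2)/2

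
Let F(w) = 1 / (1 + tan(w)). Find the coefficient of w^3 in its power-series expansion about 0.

Expand as Σ (-1)^k u^k with u equal to the inner function's series.
F(0) = 1
F′(0) = -1
F′′(0) = 2
F′′′(0) = -8
So c_3 = F′′′(0)/3! = -4/3.

-4/3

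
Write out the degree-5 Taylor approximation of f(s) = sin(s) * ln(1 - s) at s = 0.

-s^5/6 - s^4/6 - s^3/2 - s^2

Multiply the two series term by term and collect like powers.
f(0) = 0
f′(0) = 0
f′′(0) = -2
f′′′(0) = -3
f^(4)(0) = -4
f^(5)(0) = -20
Then c_k = f^(k)(0)/k! gives each Taylor coefficient.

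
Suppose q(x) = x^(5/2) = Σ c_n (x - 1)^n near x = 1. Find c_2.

15/8

q(1) = 1
q′(1) = 5/2
q′′(1) = 15/4
Dividing each by k! gives the coefficients c_0, ..., c_2.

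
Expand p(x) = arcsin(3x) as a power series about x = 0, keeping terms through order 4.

9*x^3/2 + 3*x

Differentiate repeatedly and evaluate at the center.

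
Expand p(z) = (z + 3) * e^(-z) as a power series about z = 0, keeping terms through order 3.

Shift and add copies of the series according to the polynomial's terms.

z^2/2 - 2*z + 3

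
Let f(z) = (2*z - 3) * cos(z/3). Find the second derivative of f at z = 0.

Multiply each power in the prefactor through the base expansion.
The coefficient of z^2 in the expansion is 1/6, so f′′(0) = 2! * (1/6) = 1/3.

1/3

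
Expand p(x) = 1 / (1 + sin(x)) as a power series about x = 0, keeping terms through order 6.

Write 1/(1+u) = 1 - u + u^2 - u^3 + ... and substitute the series for u.
p(0) = 1
p′(0) = -1
p′′(0) = 2
p′′′(0) = -5
p^(4)(0) = 16
p^(5)(0) = -61
p^(6)(0) = 272

17*x^6/45 - 61*x^5/120 + 2*x^4/3 - 5*x^3/6 + x^2 - x + 1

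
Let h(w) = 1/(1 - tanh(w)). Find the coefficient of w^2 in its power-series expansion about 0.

1

Compose series: expand the inner function first, then feed it into the outer expansion.
h(0) = 1
h′(0) = 1
h′′(0) = 2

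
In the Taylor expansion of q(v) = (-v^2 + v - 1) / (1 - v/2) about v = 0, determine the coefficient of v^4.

Shift and add copies of the series according to the polynomial's terms.
q(0) = -1
q′(0) = 1/2
q′′(0) = -3/2
q′′′(0) = -9/4
q^(4)(0) = -9/2
Dividing each by k! gives the coefficients c_0, ..., c_4.

-3/16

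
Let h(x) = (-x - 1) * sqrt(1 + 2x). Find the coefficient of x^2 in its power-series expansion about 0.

Shift and add copies of the series according to the polynomial's terms.
h(0) = -1
h′(0) = -2
h′′(0) = -1
So c_2 = h′′(0)/2! = -1/2.

-1/2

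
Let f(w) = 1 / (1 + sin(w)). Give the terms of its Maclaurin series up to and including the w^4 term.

Expand as Σ (-1)^k u^k with u equal to the inner function's series.
f(0) = 1
f′(0) = -1
f′′(0) = 2
f′′′(0) = -5
f^(4)(0) = 16

2*w^4/3 - 5*w^3/6 + w^2 - w + 1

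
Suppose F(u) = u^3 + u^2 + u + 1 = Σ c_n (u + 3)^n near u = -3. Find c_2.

Differentiate repeatedly and evaluate at the center.
F(-3) = -20
F′(-3) = 22
F′′(-3) = -16
So c_2 = F′′(-3)/2! = -8.

-8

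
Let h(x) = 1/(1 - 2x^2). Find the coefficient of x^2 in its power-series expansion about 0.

2

h(0) = 1
h′(0) = 0
h′′(0) = 4
Dividing each by k! gives the coefficients c_0, ..., c_2.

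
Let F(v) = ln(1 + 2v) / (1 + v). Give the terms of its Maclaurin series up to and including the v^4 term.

-32*v^4/3 + 20*v^3/3 - 4*v^2 + 2*v

Expand each factor separately, then convolve coefficients.
F(0) = 0
F′(0) = 2
F′′(0) = -8
F′′′(0) = 40
F^(4)(0) = -256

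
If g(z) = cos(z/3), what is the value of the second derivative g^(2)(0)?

-1/9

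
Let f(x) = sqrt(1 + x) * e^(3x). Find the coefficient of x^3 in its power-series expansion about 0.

Multiply the two series term by term and collect like powers.
f(0) = 1
f′(0) = 7/2
f′′(0) = 47/4
f′′′(0) = 309/8
So c_3 = f′′′(0)/3! = 103/16.

103/16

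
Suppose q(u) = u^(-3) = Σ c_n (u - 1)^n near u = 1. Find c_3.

-10

q(1) = 1
q′(1) = -3
q′′(1) = 12
q′′′(1) = -60
So c_3 = q′′′(1)/3! = -10.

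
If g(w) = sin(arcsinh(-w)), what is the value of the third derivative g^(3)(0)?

Substitute the inner expansion into the outer series and collect powers.
The coefficient of w^3 in the expansion is 1/3, so g′′′(0) = 3! * (1/3) = 2.

2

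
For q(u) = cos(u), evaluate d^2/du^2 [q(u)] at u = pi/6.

Apply the Taylor formula c_k = f^(k)(a)/k!.
From the series, [(u - pi/6)^2] q = -sqrt(3)/4; multiply by 2! = 2 to get -sqrt(3)/2.

-sqrt(3)/2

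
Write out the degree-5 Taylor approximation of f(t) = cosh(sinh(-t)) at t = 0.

5*t^4/24 + t^2/2 + 1

Let u equal the inner series; expand the outer function in u and truncate.
f(0) = 1
f′(0) = 0
f′′(0) = 1
f′′′(0) = 0
f^(4)(0) = 5
f^(5)(0) = 0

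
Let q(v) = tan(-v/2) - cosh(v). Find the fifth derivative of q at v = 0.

-1/2

Expand each term separately and add.
The coefficient of v^5 in the expansion is -1/240, so q^(5)(0) = 5! * (-1/240) = -1/2.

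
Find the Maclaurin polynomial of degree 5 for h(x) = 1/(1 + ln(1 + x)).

Let u equal the inner series; expand the outer function in u and truncate.
h(0) = 1
h′(0) = -1
h′′(0) = 3
h′′′(0) = -14
h^(4)(0) = 88
h^(5)(0) = -694

-347*x^5/60 + 11*x^4/3 - 7*x^3/3 + 3*x^2/2 - x + 1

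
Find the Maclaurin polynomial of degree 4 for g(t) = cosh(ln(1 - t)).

Substitute the inner expansion into the outer series and collect powers.
[t^0] = 1;  [t^1] = 0;  [t^2] = 1/2;  [t^3] = 1/2;  [t^4] = 1/2.

t^4/2 + t^3/2 + t^2/2 + 1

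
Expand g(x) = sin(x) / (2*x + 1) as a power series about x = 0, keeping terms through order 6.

-1841*x^6/60 + 1841*x^5/120 - 23*x^4/3 + 23*x^3/6 - 2*x^2 + x

Expand 1/(denominator) as a geometric series and multiply by the numerator's series.
g(0) = 0
g′(0) = 1
g′′(0) = -4
g′′′(0) = 23
g^(4)(0) = -184
g^(5)(0) = 1841
g^(6)(0) = -22092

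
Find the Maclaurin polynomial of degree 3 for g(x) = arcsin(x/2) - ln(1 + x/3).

11*x^3/1296 + x^2/18 + x/6

Expand each term separately and add.
g(0) = 0
g′(0) = 1/6
g′′(0) = 1/9
g′′′(0) = 11/216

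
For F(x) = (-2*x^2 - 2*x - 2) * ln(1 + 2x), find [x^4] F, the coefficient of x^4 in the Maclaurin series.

Distribute the polynomial across the series and collect like powers.
F(0) = 0
F′(0) = -4
F′′(0) = 0
F′′′(0) = -32
F^(4)(0) = 160
So c_4 = F^(4)(0)/4! = 20/3.

20/3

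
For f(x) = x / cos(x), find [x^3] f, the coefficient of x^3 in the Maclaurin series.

1/2

Divide the numerator series by the denominator series (power-series long division).
[x^0] = 0;  [x^1] = 1;  [x^2] = 0;  [x^3] = 1/2.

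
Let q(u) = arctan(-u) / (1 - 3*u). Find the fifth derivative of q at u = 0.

-9384

Expand 1/(denominator) as a geometric series and multiply by the numerator's series.
The coefficient of u^5 in the expansion is -391/5, so q^(5)(0) = 5! * (-391/5) = -9384.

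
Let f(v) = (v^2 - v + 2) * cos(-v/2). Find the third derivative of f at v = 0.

3/4

Shift and add copies of the series according to the polynomial's terms.
The coefficient of v^3 in the expansion is 1/8, so f′′′(0) = 3! * (1/8) = 3/4.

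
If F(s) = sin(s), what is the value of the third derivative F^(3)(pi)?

1

The coefficient of (s - pi)^3 in the expansion is 1/6, so F′′′(pi) = 3! * (1/6) = 1.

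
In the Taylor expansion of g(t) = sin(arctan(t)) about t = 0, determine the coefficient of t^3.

-1/2

Substitute the inner expansion into the outer series and collect powers.
g(0) = 0
g′(0) = 1
g′′(0) = 0
g′′′(0) = -3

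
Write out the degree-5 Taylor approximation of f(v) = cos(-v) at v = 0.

f(0) = 1
f′(0) = 0
f′′(0) = -1
f′′′(0) = 0
f^(4)(0) = 1
f^(5)(0) = 0
Then c_k = f^(k)(0)/k! gives each Taylor coefficient.

v^4/24 - v^2/2 + 1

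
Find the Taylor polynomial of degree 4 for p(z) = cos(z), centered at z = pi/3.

[(z - pi/3)^0] = 1/2;  [(z - pi/3)^1] = -sqrt(3)/2;  [(z - pi/3)^2] = -1/4;  [(z - pi/3)^3] = sqrt(3)/12;  [(z - pi/3)^4] = 1/48.

(z - pi/3)^4/48 + sqrt(3)*(z - pi/3)^3/12 - (z - pi/3)^2/4 - sqrt(3)*(z - pi/3)/2 + 1/2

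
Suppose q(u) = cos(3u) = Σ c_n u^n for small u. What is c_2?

-9/2

[u^0] = 1;  [u^1] = 0;  [u^2] = -9/2.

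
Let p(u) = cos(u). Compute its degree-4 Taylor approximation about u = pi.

p(pi) = -1
p′(pi) = 0
p′′(pi) = 1
p′′′(pi) = 0
p^(4)(pi) = -1

-(u - pi)^4/24 + (u - pi)^2/2 - 1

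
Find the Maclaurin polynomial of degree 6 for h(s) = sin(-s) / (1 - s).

-101*s^6/120 - 101*s^5/120 - 5*s^4/6 - 5*s^3/6 - s^2 - s

Expand 1/(denominator) as a geometric series and multiply by the numerator's series.
h(0) = 0
h′(0) = -1
h′′(0) = -2
h′′′(0) = -5
h^(4)(0) = -20
h^(5)(0) = -101
h^(6)(0) = -606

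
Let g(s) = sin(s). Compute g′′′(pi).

1

The coefficient of (s - pi)^3 in the expansion is 1/6, so g′′′(pi) = 3! * (1/6) = 1.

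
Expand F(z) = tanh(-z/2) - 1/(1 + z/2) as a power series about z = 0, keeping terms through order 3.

z^3/6 - z^2/4 - 1

Expand each term separately and add.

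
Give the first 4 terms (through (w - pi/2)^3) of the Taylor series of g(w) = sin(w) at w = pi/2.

Compute the successive derivatives at the expansion point and divide by k!.
[(w - pi/2)^0] = 1;  [(w - pi/2)^1] = 0;  [(w - pi/2)^2] = -1/2;  [(w - pi/2)^3] = 0.

1 - (w - pi/2)^2/2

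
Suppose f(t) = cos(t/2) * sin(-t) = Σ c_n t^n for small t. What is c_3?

7/24

Write out both Maclaurin series and multiply, keeping only the needed powers.
f(0) = 0
f′(0) = -1
f′′(0) = 0
f′′′(0) = 7/4
So c_3 = f′′′(0)/3! = 7/24.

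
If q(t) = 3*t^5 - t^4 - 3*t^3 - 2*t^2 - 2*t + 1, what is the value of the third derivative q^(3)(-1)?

From the series, [(t + 1)^3] q = 31; multiply by 3! = 6 to get 186.

186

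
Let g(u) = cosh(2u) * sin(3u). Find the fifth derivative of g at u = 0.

Expand each factor separately, then convolve coefficients.
The coefficient of u^5 in the expansion is -199/40, so g^(5)(0) = 5! * (-199/40) = -597.

-597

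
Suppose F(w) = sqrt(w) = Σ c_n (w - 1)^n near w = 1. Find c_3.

1/16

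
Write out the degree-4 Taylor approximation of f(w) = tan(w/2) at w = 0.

w^3/24 + w/2

Use the known series and substitute for the argument.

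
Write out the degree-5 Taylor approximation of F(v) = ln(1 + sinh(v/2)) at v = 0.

3*v^5/256 - 5*v^4/192 + v^3/16 - v^2/8 + v/2

Substitute the inner expansion into the outer series and collect powers.
F(0) = 0
F′(0) = 1/2
F′′(0) = -1/4
F′′′(0) = 3/8
F^(4)(0) = -5/8
F^(5)(0) = 45/32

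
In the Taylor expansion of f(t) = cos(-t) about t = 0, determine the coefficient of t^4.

1/24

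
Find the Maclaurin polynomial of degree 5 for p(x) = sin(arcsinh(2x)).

16*x^5/3 - 8*x^3/3 + 2*x

Compose series: expand the inner function first, then feed it into the outer expansion.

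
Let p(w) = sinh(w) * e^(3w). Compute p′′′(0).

28

Write out both Maclaurin series and multiply, keeping only the needed powers.
From the series, [w^3] p = 14/3; multiply by 3! = 6 to get 28.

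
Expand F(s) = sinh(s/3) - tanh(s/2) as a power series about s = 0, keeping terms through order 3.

Combine the two series term by term.
[s^0] = 0;  [s^1] = -1/6;  [s^2] = 0;  [s^3] = 31/648.

31*s^3/648 - s/6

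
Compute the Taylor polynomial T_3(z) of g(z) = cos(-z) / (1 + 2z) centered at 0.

-7*z^3 + 7*z^2/2 - 2*z + 1

Take the Cauchy product of the two expansions.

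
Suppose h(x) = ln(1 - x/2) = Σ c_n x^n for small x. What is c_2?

[x^0] = 0;  [x^1] = -1/2;  [x^2] = -1/8.
So c_2 = h′′(0)/2! = -1/8.

-1/8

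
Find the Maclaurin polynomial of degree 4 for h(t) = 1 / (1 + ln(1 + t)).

Use the geometric series for the reciprocal, then substitute.
[t^0] = 1;  [t^1] = -1;  [t^2] = 3/2;  [t^3] = -7/3;  [t^4] = 11/3.

11*t^4/3 - 7*t^3/3 + 3*t^2/2 - t + 1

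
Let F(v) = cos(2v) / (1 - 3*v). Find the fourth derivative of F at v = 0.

1528

Expand 1/(denominator) as a geometric series and multiply by the numerator's series.
The coefficient of v^4 in the expansion is 191/3, so F^(4)(0) = 4! * (191/3) = 1528.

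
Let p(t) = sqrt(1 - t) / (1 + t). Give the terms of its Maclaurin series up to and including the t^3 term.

Expand each factor separately, then convolve coefficients.

-23*t^3/16 + 11*t^2/8 - 3*t/2 + 1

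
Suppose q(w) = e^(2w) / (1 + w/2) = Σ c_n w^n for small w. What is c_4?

Take the Cauchy product of the two expansions.
q(0) = 1
q′(0) = 3/2
q′′(0) = 5/2
q′′′(0) = 17/4
q^(4)(0) = 15/2
So c_4 = q^(4)(0)/4! = 5/16.

5/16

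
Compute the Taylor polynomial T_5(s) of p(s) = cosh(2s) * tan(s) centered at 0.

22*s^5/15 + 7*s^3/3 + s

Take the Cauchy product of the two expansions.
[s^0] = 0;  [s^1] = 1;  [s^2] = 0;  [s^3] = 7/3;  [s^4] = 0;  [s^5] = 22/15.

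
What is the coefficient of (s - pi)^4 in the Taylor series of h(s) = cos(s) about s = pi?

h(pi) = -1
h′(pi) = 0
h′′(pi) = 1
h′′′(pi) = 0
h^(4)(pi) = -1

-1/24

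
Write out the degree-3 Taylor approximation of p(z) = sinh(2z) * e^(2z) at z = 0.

16*z^3/3 + 4*z^2 + 2*z

Write out both Maclaurin series and multiply, keeping only the needed powers.
[z^0] = 0;  [z^1] = 2;  [z^2] = 4;  [z^3] = 16/3.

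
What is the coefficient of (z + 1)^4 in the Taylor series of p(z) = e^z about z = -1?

c_4 = p^(4)(-1)/4! = e^(-1)/24.

e^(-1)/24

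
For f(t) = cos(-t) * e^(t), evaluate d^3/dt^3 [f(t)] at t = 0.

-2

Multiply the two series term by term and collect like powers.
The coefficient of t^3 in the expansion is -1/3, so f′′′(0) = 3! * (-1/3) = -2.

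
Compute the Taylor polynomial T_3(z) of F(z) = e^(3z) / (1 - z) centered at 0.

Expand each factor separately, then convolve coefficients.
[z^0] = 1;  [z^1] = 4;  [z^2] = 17/2;  [z^3] = 13.

13*z^3 + 17*z^2/2 + 4*z + 1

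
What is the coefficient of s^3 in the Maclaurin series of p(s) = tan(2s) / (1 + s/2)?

19/6

Write out both Maclaurin series and multiply, keeping only the needed powers.
p(0) = 0
p′(0) = 2
p′′(0) = -2
p′′′(0) = 19
So c_3 = p′′′(0)/3! = 19/6.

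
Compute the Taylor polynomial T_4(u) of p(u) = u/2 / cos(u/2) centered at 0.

u^3/16 + u/2

Invert the denominator's series and multiply.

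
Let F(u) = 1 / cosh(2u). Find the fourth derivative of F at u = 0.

80

Invert the denominator's series and multiply.
From the series, [u^4] F = 10/3; multiply by 4! = 24 to get 80.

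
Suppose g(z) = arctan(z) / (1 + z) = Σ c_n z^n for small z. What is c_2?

-1

Multiply the two series term by term and collect like powers.
[z^0] = 0;  [z^1] = 1;  [z^2] = -1.
So c_2 = g′′(0)/2! = -1.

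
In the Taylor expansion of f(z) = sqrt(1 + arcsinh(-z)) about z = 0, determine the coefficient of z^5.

Let u equal the inner series; expand the outer function in u and truncate.
So c_5 = f^(5)(0)/5! = -43/1280.

-43/1280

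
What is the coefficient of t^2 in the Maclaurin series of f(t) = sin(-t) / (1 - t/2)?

-1/2

Expand each factor separately, then convolve coefficients.
[t^0] = 0;  [t^1] = -1;  [t^2] = -1/2.
So c_2 = f′′(0)/2! = -1/2.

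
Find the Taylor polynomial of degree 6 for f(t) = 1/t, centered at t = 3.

Differentiate repeatedly and evaluate at the center.
f(3) = 1/3
f′(3) = -1/9
f′′(3) = 2/27
f′′′(3) = -2/27
f^(4)(3) = 8/81
f^(5)(3) = -40/243
f^(6)(3) = 80/243
Dividing each by k! gives the coefficients c_0, ..., c_6.

(t - 3)^6/2187 - (t - 3)^5/729 + (t - 3)^4/243 - (t - 3)^3/81 + (t - 3)^2/27 - (t - 3)/9 + 1/3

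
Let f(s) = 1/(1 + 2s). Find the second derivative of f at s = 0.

8

The coefficient of s^2 in the expansion is 4, so f′′(0) = 2! * (4) = 8.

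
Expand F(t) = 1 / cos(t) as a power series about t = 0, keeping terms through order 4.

5*t^4/24 + t^2/2 + 1

Divide the numerator series by the denominator series (power-series long division).
[t^0] = 1;  [t^1] = 0;  [t^2] = 1/2;  [t^3] = 0;  [t^4] = 5/24.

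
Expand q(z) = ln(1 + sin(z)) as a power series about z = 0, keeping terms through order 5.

Substitute the inner expansion into the outer series and collect powers.
q(0) = 0
q′(0) = 1
q′′(0) = -1
q′′′(0) = 1
q^(4)(0) = -2
q^(5)(0) = 5
Then c_k = q^(k)(0)/k! gives each Taylor coefficient.

z^5/24 - z^4/12 + z^3/6 - z^2/2 + z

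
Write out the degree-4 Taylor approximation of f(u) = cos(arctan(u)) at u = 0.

3*u^4/8 - u^2/2 + 1

Compose series: expand the inner function first, then feed it into the outer expansion.
f(0) = 1
f′(0) = 0
f′′(0) = -1
f′′′(0) = 0
f^(4)(0) = 9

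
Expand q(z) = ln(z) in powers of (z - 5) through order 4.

-(z - 5)^4/2500 + (z - 5)^3/375 - (z - 5)^2/50 + (z - 5)/5 + ln(5)

Compute the successive derivatives at the expansion point and divide by k!.
[(z - 5)^0] = ln(5);  [(z - 5)^1] = 1/5;  [(z - 5)^2] = -1/50;  [(z - 5)^3] = 1/375;  [(z - 5)^4] = -1/2500.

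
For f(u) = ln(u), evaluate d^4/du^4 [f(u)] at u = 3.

-2/27

Apply the Taylor formula c_k = f^(k)(a)/k!.
The coefficient of (u - 3)^4 in the expansion is -1/324, so f^(4)(3) = 4! * (-1/324) = -2/27.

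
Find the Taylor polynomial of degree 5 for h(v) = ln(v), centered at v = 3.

Differentiate repeatedly and evaluate at the center.
[(v - 3)^0] = ln(3);  [(v - 3)^1] = 1/3;  [(v - 3)^2] = -1/18;  [(v - 3)^3] = 1/81;  [(v - 3)^4] = -1/324;  [(v - 3)^5] = 1/1215.

(v - 3)^5/1215 - (v - 3)^4/324 + (v - 3)^3/81 - (v - 3)^2/18 + (v - 3)/3 + ln(3)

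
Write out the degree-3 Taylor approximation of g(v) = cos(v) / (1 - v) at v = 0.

Write out both Maclaurin series and multiply, keeping only the needed powers.
g(0) = 1
g′(0) = 1
g′′(0) = 1
g′′′(0) = 3

v^3/2 + v^2/2 + v + 1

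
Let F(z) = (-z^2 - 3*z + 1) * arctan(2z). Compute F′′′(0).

Shift and add copies of the series according to the polynomial's terms.
From the series, [z^3] F = -14/3; multiply by 3! = 6 to get -28.

-28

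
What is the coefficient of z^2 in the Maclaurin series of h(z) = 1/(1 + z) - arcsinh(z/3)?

Combine the two series term by term.
[z^0] = 1;  [z^1] = -4/3;  [z^2] = 1.
So c_2 = h′′(0)/2! = 1.

1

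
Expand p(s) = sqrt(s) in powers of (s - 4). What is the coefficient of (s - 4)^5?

7/131072

Use the known series and substitute for the argument.
p(4) = 2
p′(4) = 1/4
p′′(4) = -1/32
p′′′(4) = 3/256
p^(4)(4) = -15/2048
p^(5)(4) = 105/16384
So c_5 = p^(5)(4)/5! = 7/131072.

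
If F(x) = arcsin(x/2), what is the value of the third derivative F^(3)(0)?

1/8

The coefficient of x^3 in the expansion is 1/48, so F′′′(0) = 3! * (1/48) = 1/8.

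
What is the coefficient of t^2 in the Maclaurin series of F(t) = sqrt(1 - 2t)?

F(0) = 1
F′(0) = -1
F′′(0) = -1
So c_2 = F′′(0)/2! = -1/2.

-1/2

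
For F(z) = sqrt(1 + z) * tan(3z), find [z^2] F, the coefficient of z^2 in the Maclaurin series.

Expand each factor separately, then convolve coefficients.
F(0) = 0
F′(0) = 3
F′′(0) = 3
So c_2 = F′′(0)/2! = 3/2.

3/2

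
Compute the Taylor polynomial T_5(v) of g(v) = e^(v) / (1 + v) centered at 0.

Expand each factor separately, then convolve coefficients.
[v^0] = 1;  [v^1] = 0;  [v^2] = 1/2;  [v^3] = -1/3;  [v^4] = 3/8;  [v^5] = -11/30.

-11*v^5/30 + 3*v^4/8 - v^3/3 + v^2/2 + 1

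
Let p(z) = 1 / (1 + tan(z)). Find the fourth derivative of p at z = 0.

40

Expand as Σ (-1)^k u^k with u equal to the inner function's series.
From the series, [z^4] p = 5/3; multiply by 4! = 24 to get 40.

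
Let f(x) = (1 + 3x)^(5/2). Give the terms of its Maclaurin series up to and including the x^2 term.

Compute the successive derivatives at the expansion point and divide by k!.
f(0) = 1
f′(0) = 15/2
f′′(0) = 135/4
The Taylor polynomial is Σ f^(k)(0)/k! · x^k.

135*x^2/8 + 15*x/2 + 1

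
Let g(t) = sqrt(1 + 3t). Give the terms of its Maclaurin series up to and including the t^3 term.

27*t^3/16 - 9*t^2/8 + 3*t/2 + 1

g(0) = 1
g′(0) = 3/2
g′′(0) = -9/4
g′′′(0) = 81/8
Then c_k = g^(k)(0)/k! gives each Taylor coefficient.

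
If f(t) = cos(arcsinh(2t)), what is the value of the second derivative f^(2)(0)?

Compose series: expand the inner function first, then feed it into the outer expansion.
The coefficient of t^2 in the expansion is -2, so f′′(0) = 2! * (-2) = -4.

-4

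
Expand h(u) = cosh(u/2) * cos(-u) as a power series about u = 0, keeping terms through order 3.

1 - 3*u^2/8

Expand each factor separately, then convolve coefficients.
h(0) = 1
h′(0) = 0
h′′(0) = -3/4
h′′′(0) = 0
The Taylor polynomial is Σ h^(k)(0)/k! · u^k.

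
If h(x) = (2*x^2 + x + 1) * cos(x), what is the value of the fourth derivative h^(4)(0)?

Shift and add copies of the series according to the polynomial's terms.
From the series, [x^4] h = -23/24; multiply by 4! = 24 to get -23.

-23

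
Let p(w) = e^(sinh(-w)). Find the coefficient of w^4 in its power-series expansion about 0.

Compose series: expand the inner function first, then feed it into the outer expansion.
p(0) = 1
p′(0) = -1
p′′(0) = 1
p′′′(0) = -2
p^(4)(0) = 5

5/24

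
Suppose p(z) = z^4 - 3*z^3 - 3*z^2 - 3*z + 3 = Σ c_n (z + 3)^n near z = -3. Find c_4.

1

[(z + 3)^0] = 147;  [(z + 3)^1] = -174;  [(z + 3)^2] = 78;  [(z + 3)^3] = -15;  [(z + 3)^4] = 1.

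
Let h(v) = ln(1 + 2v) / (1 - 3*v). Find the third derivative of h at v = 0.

Expand 1/(denominator) as a geometric series and multiply by the numerator's series.
The coefficient of v^3 in the expansion is 44/3, so h′′′(0) = 3! * (44/3) = 88.

88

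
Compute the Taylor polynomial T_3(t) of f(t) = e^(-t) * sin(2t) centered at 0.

Expand each factor separately, then convolve coefficients.
f(0) = 0
f′(0) = 2
f′′(0) = -4
f′′′(0) = -2
Then c_k = f^(k)(0)/k! gives each Taylor coefficient.

-t^3/3 - 2*t^2 + 2*t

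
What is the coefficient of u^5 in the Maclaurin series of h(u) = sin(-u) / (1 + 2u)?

-1841/120

Expand each factor separately, then convolve coefficients.
h(0) = 0
h′(0) = -1
h′′(0) = 4
h′′′(0) = -23
h^(4)(0) = 184
h^(5)(0) = -1841
Dividing each by k! gives the coefficients c_0, ..., c_5.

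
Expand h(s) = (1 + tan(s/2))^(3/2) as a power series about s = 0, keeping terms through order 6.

Plug the Maclaurin series of the inner function into that of the outer and collect terms.
[s^0] = 1;  [s^1] = 3/4;  [s^2] = 3/32;  [s^3] = 7/128;  [s^4] = 35/2048;  [s^5] = 161/40960;  [s^6] = 2761/983040.

2761*s^6/983040 + 161*s^5/40960 + 35*s^4/2048 + 7*s^3/128 + 3*s^2/32 + 3*s/4 + 1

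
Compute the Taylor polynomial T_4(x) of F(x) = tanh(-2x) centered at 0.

Apply the Taylor formula c_k = f^(k)(a)/k!.
F(0) = 0
F′(0) = -2
F′′(0) = 0
F′′′(0) = 16
F^(4)(0) = 0
Then c_k = F^(k)(0)/k! gives each Taylor coefficient.

8*x^3/3 - 2*x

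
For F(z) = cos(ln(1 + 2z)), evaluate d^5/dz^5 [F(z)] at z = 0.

1280

Plug the Maclaurin series of the inner function into that of the outer and collect terms.
From the series, [z^5] F = 32/3; multiply by 5! = 120 to get 1280.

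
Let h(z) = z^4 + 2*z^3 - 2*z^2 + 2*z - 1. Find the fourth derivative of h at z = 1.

24

From the series, [(z - 1)^4] h = 1; multiply by 4! = 24 to get 24.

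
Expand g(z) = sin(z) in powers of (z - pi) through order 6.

g(pi) = 0
g′(pi) = -1
g′′(pi) = 0
g′′′(pi) = 1
g^(4)(pi) = 0
g^(5)(pi) = -1
g^(6)(pi) = 0
Then c_k = g^(k)(pi)/k! gives each Taylor coefficient.

-(z - pi)^5/120 + (z - pi)^3/6 - (z - pi)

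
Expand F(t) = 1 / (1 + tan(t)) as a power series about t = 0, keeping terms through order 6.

Write 1/(1+u) = 1 - u + u^2 - u^3 + ... and substitute the series for u.
F(0) = 1
F′(0) = -1
F′′(0) = 2
F′′′(0) = -8
F^(4)(0) = 40
F^(5)(0) = -256
F^(6)(0) = 1952
Dividing each by k! gives the coefficients c_0, ..., c_6.

122*t^6/45 - 32*t^5/15 + 5*t^4/3 - 4*t^3/3 + t^2 - t + 1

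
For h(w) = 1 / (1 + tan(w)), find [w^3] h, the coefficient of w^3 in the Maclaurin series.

Use the geometric series for the reciprocal, then substitute.
h(0) = 1
h′(0) = -1
h′′(0) = 2
h′′′(0) = -8
Then c_k = h^(k)(0)/k! gives each Taylor coefficient.

-4/3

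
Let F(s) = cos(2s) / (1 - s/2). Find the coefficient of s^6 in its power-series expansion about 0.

Write out both Maclaurin series and multiply, keeping only the needed powers.
So c_6 = F^(6)(0)/6! = -2^(239/642)*3^(437/642)*5^(65/214)*7^(188/321)/441.

-2^(239/642)*3^(437/642)*5^(65/214)*7^(188/321)/441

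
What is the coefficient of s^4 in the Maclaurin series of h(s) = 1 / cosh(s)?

5/24

Divide the numerator series by the denominator series (power-series long division).
h(0) = 1
h′(0) = 0
h′′(0) = -1
h′′′(0) = 0
h^(4)(0) = 5
So c_4 = h^(4)(0)/4! = 5/24.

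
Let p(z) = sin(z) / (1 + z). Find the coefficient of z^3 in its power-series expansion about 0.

5/6

Take the Cauchy product of the two expansions.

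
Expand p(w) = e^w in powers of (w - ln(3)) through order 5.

(w - ln(3))^5/40 + (w - ln(3))^4/8 + (w - ln(3))^3/2 + 3*(w - ln(3))^2/2 + 3*(w - ln(3)) + 3

Use the known series and substitute for the argument.
[(w - ln(3))^0] = 3;  [(w - ln(3))^1] = 3;  [(w - ln(3))^2] = 3/2;  [(w - ln(3))^3] = 1/2;  [(w - ln(3))^4] = 1/8;  [(w - ln(3))^5] = 1/40.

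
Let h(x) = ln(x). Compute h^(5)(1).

Use the known series and substitute for the argument.
From the series, [(x - 1)^5] h = 1/5; multiply by 5! = 120 to get 24.

24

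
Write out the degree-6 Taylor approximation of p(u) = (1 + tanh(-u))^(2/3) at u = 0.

-572*u^6/32805 - 214*u^5/3645 + 11*u^4/243 + 14*u^3/81 - u^2/9 - 2*u/3 + 1

Plug the Maclaurin series of the inner function into that of the outer and collect terms.
[u^0] = 1;  [u^1] = -2/3;  [u^2] = -1/9;  [u^3] = 14/81;  [u^4] = 11/243;  [u^5] = -214/3645;  [u^6] = -572/32805.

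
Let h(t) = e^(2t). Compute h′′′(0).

The coefficient of t^3 in the expansion is 4/3, so h′′′(0) = 3! * (4/3) = 8.

8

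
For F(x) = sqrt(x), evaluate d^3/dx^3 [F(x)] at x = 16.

3/8192

From the series, [(x - 16)^3] F = 1/16384; multiply by 3! = 6 to get 3/8192.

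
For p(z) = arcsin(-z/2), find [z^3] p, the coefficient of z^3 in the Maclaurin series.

-1/48

[z^0] = 0;  [z^1] = -1/2;  [z^2] = 0;  [z^3] = -1/48.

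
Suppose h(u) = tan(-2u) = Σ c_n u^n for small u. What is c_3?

-8/3

h(0) = 0
h′(0) = -2
h′′(0) = 0
h′′′(0) = -16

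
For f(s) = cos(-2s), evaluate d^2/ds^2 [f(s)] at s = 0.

The coefficient of s^2 in the expansion is -2, so f′′(0) = 2! * (-2) = -4.

-4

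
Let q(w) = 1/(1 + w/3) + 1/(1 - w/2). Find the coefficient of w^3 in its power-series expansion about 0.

Expand each term separately and add.
q(0) = 2
q′(0) = 1/6
q′′(0) = 13/18
q′′′(0) = 19/36

19/216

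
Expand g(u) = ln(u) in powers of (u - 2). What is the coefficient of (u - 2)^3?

1/24

g(2) = ln(2)
g′(2) = 1/2
g′′(2) = -1/4
g′′′(2) = 1/4
So c_3 = g′′′(2)/3! = 1/24.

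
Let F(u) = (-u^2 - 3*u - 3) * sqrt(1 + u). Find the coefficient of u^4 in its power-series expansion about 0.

Distribute the polynomial across the series and collect like powers.
So c_4 = F^(4)(0)/4! = 7/128.

7/128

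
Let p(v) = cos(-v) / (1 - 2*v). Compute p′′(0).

Multiply the numerator's expansion by the denominator's geometric series.
From the series, [v^2] p = 7/2; multiply by 2! = 2 to get 7.

7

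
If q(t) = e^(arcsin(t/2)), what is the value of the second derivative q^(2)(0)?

1/4

Plug the Maclaurin series of the inner function into that of the outer and collect terms.
From the series, [t^2] q = 1/8; multiply by 2! = 2 to get 1/4.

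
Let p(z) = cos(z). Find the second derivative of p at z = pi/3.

Differentiate repeatedly and evaluate at the center.
From the series, [(z - pi/3)^2] p = -1/4; multiply by 2! = 2 to get -1/2.

-1/2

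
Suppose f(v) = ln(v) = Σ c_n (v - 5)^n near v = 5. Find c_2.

Compute the successive derivatives at the expansion point and divide by k!.
[(v - 5)^0] = ln(5);  [(v - 5)^1] = 1/5;  [(v - 5)^2] = -1/50.

-1/50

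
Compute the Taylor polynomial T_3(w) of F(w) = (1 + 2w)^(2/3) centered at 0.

32*w^3/81 - 4*w^2/9 + 4*w/3 + 1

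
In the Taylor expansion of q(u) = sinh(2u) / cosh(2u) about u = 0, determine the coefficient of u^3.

-8/3

Divide the numerator series by the denominator series (power-series long division).
So c_3 = q′′′(0)/3! = -8/3.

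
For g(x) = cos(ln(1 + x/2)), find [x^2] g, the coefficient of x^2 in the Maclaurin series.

-1/8

Substitute the inner expansion into the outer series and collect powers.
[x^0] = 1;  [x^1] = 0;  [x^2] = -1/8.
So c_2 = g′′(0)/2! = -1/8.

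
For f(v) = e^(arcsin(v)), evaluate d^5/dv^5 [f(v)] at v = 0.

20

Compose series: expand the inner function first, then feed it into the outer expansion.
The coefficient of v^5 in the expansion is 1/6, so f^(5)(0) = 5! * (1/6) = 20.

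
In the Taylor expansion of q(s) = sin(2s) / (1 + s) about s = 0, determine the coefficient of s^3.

2/3

Write out both Maclaurin series and multiply, keeping only the needed powers.
q(0) = 0
q′(0) = 2
q′′(0) = -4
q′′′(0) = 4
The Taylor polynomial is Σ q^(k)(0)/k! · s^k.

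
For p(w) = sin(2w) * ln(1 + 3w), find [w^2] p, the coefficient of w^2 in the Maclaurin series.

6

Take the Cauchy product of the two expansions.
p(0) = 0
p′(0) = 0
p′′(0) = 12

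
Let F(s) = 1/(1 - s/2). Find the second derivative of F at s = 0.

From the series, [s^2] F = 1/4; multiply by 2! = 2 to get 1/2.

1/2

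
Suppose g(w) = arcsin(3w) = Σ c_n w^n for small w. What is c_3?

[w^0] = 0;  [w^1] = 3;  [w^2] = 0;  [w^3] = 9/2.
So c_3 = g′′′(0)/3! = 9/2.

9/2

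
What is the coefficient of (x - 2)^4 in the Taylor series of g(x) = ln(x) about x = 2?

Compute the successive derivatives at the expansion point and divide by k!.
[(x - 2)^0] = ln(2);  [(x - 2)^1] = 1/2;  [(x - 2)^2] = -1/8;  [(x - 2)^3] = 1/24;  [(x - 2)^4] = -1/64.

-1/64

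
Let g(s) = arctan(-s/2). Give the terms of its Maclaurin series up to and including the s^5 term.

g(0) = 0
g′(0) = -1/2
g′′(0) = 0
g′′′(0) = 1/4
g^(4)(0) = 0
g^(5)(0) = -3/4

-s^5/160 + s^3/24 - s/2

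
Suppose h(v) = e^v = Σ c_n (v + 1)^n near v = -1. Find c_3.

e^(-1)/6

c_3 = h′′′(-1)/3! = e^(-1)/6.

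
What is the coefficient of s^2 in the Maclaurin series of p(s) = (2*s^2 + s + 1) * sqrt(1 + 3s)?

19/8

Shift and add copies of the series according to the polynomial's terms.
p(0) = 1
p′(0) = 5/2
p′′(0) = 19/4
Dividing each by k! gives the coefficients c_0, ..., c_2.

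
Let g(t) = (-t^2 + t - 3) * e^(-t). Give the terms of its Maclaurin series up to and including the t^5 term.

7*t^5/30 - 19*t^4/24 + 2*t^3 - 7*t^2/2 + 4*t - 3

Distribute the polynomial across the series and collect like powers.
g(0) = -3
g′(0) = 4
g′′(0) = -7
g′′′(0) = 12
g^(4)(0) = -19
g^(5)(0) = 28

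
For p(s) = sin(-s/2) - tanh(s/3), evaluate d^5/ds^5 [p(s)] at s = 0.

-755/7776

Expand each term separately and add.
The coefficient of s^5 in the expansion is -151/186624, so p^(5)(0) = 5! * (-151/186624) = -755/7776.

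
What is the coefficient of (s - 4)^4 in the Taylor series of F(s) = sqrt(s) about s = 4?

-5/16384

F(4) = 2
F′(4) = 1/4
F′′(4) = -1/32
F′′′(4) = 3/256
F^(4)(4) = -15/2048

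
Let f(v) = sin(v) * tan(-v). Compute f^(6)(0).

Multiply the two series term by term and collect like powers.
The coefficient of v^6 in the expansion is -31/360, so f^(6)(0) = 6! * (-31/360) = -62.

-62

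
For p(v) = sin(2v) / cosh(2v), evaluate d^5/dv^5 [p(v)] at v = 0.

Invert the denominator's series and multiply.
The coefficient of v^5 in the expansion is 48/5, so p^(5)(0) = 5! * (48/5) = 1152.

1152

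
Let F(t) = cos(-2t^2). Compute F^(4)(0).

The coefficient of t^4 in the expansion is -2, so F^(4)(0) = 4! * (-2) = -48.

-48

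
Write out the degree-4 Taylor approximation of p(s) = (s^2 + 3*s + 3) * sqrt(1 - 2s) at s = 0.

-31*s^4/8 - 4*s^3 - 7*s^2/2 + 3

Distribute the polynomial across the series and collect like powers.
p(0) = 3
p′(0) = 0
p′′(0) = -7
p′′′(0) = -24
p^(4)(0) = -93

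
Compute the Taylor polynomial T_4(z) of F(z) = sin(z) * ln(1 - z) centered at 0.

-z^4/6 - z^3/2 - z^2

Expand each factor separately, then convolve coefficients.
F(0) = 0
F′(0) = 0
F′′(0) = -2
F′′′(0) = -3
F^(4)(0) = -4
Then c_k = F^(k)(0)/k! gives each Taylor coefficient.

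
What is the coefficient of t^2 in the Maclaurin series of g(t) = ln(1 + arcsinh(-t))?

Plug the Maclaurin series of the inner function into that of the outer and collect terms.
g(0) = 0
g′(0) = -1
g′′(0) = -1
So c_2 = g′′(0)/2! = -1/2.

-1/2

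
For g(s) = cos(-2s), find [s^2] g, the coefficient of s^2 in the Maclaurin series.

Use the known series and substitute for the argument.
g(0) = 1
g′(0) = 0
g′′(0) = -4
So c_2 = g′′(0)/2! = -2.

-2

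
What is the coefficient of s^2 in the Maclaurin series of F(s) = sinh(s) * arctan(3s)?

3

Take the Cauchy product of the two expansions.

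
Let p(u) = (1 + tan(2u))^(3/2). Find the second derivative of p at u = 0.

Substitute the inner expansion into the outer series and collect powers.
From the series, [u^2] p = 3/2; multiply by 2! = 2 to get 3.

3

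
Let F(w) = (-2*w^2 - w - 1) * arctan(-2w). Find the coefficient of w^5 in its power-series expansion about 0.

16/15

Multiply each power in the prefactor through the base expansion.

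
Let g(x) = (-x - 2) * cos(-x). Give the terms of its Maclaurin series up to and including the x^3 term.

x^3/2 + x^2 - x - 2

Multiply each power in the prefactor through the base expansion.
[x^0] = -2;  [x^1] = -1;  [x^2] = 1;  [x^3] = 1/2.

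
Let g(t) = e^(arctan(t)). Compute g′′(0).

Plug the Maclaurin series of the inner function into that of the outer and collect terms.
From the series, [t^2] g = 1/2; multiply by 2! = 2 to get 1.

1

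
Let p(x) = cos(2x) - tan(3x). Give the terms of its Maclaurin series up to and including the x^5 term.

-162*x^5/5 + 2*x^4/3 - 9*x^3 - 2*x^2 - 3*x + 1

Combine the two series term by term.
[x^0] = 1;  [x^1] = -3;  [x^2] = -2;  [x^3] = -9;  [x^4] = 2/3;  [x^5] = -162/5.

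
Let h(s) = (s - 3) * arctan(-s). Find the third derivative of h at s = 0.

Distribute the polynomial across the series and collect like powers.
The coefficient of s^3 in the expansion is -1, so h′′′(0) = 3! * (-1) = -6.

-6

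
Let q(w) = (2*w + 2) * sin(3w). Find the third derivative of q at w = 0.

-54

Shift and add copies of the series according to the polynomial's terms.
From the series, [w^3] q = -9; multiply by 3! = 6 to get -54.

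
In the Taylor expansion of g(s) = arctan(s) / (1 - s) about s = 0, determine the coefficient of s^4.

2/3

Take the Cauchy product of the two expansions.
g(0) = 0
g′(0) = 1
g′′(0) = 2
g′′′(0) = 4
g^(4)(0) = 16
So c_4 = g^(4)(0)/4! = 2/3.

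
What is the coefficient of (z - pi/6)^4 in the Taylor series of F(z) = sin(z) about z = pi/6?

1/48

F(pi/6) = 1/2
F′(pi/6) = sqrt(3)/2
F′′(pi/6) = -1/2
F′′′(pi/6) = -sqrt(3)/2
F^(4)(pi/6) = 1/2
Dividing each by k! gives the coefficients c_0, ..., c_4.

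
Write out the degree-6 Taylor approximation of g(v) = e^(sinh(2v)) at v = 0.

148*v^6/45 + 16*v^5/5 + 10*v^4/3 + 8*v^3/3 + 2*v^2 + 2*v + 1

Plug the Maclaurin series of the inner function into that of the outer and collect terms.
g(0) = 1
g′(0) = 2
g′′(0) = 4
g′′′(0) = 16
g^(4)(0) = 80
g^(5)(0) = 384
g^(6)(0) = 2368
The Taylor polynomial is Σ g^(k)(0)/k! · v^k.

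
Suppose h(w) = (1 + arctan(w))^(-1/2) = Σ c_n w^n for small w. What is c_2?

Substitute the inner expansion into the outer series and collect powers.
h(0) = 1
h′(0) = -1/2
h′′(0) = 3/4

3/8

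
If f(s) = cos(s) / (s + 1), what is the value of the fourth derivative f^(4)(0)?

13

Use 1/(1 - r) = Σ r^k on the denominator, then take the Cauchy product.
From the series, [s^4] f = 13/24; multiply by 4! = 24 to get 13.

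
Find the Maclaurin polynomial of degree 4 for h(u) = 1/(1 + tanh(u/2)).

u^4/48 - u^3/12 + u^2/4 - u/2 + 1

Substitute the inner expansion into the outer series and collect powers.
h(0) = 1
h′(0) = -1/2
h′′(0) = 1/2
h′′′(0) = -1/2
h^(4)(0) = 1/2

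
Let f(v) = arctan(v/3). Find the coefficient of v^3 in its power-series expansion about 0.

-1/81

c_3 = f′′′(0)/3! = -1/81.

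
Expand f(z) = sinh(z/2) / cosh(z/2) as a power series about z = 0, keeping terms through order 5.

z^5/240 - z^3/24 + z/2

Divide the numerator series by the denominator series (power-series long division).
f(0) = 0
f′(0) = 1/2
f′′(0) = 0
f′′′(0) = -1/4
f^(4)(0) = 0
f^(5)(0) = 1/2
Then c_k = f^(k)(0)/k! gives each Taylor coefficient.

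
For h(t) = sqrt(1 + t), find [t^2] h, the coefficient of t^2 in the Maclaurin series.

-1/8

h(0) = 1
h′(0) = 1/2
h′′(0) = -1/4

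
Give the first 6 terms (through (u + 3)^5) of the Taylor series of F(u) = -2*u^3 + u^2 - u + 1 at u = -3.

-2*(u + 3)^3 + 19*(u + 3)^2 - 61*(u + 3) + 67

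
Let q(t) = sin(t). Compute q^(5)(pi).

Differentiate repeatedly and evaluate at the center.
The coefficient of (t - pi)^5 in the expansion is -1/120, so q^(5)(pi) = 5! * (-1/120) = -1.

-1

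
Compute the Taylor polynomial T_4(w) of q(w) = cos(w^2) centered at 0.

q(0) = 1
q′(0) = 0
q′′(0) = 0
q′′′(0) = 0
q^(4)(0) = -12

1 - w^4/2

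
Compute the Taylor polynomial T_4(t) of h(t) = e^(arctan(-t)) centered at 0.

Substitute the inner expansion into the outer series and collect powers.
[t^0] = 1;  [t^1] = -1;  [t^2] = 1/2;  [t^3] = 1/6;  [t^4] = -7/24.

-7*t^4/24 + t^3/6 + t^2/2 - t + 1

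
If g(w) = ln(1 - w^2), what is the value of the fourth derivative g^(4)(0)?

-12

From the series, [w^4] g = -1/2; multiply by 4! = 24 to get -12.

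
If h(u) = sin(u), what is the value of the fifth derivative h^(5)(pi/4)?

sqrt(2)/2

The coefficient of (u - pi/4)^5 in the expansion is sqrt(2)/240, so h^(5)(pi/4) = 5! * (sqrt(2)/240) = sqrt(2)/2.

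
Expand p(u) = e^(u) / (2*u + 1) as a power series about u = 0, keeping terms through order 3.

-29*u^3/6 + 5*u^2/2 - u + 1

Multiply the numerator's expansion by the denominator's geometric series.
p(0) = 1
p′(0) = -1
p′′(0) = 5
p′′′(0) = -29
The Taylor polynomial is Σ p^(k)(0)/k! · u^k.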